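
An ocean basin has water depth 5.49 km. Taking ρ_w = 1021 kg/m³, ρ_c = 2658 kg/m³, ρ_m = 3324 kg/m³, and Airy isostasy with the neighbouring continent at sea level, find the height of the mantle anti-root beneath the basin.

Isostatic balance requires: replacing crust with seawater at the top is compensated by replacing crust with mantle at the base: d (ρ_c − ρ_w) = a (ρ_m − ρ_c).
a = d (ρ_c − ρ_w)/(ρ_m − ρ_c) = 5.49 km × 1637/666 = 13.5 km.

13.5 km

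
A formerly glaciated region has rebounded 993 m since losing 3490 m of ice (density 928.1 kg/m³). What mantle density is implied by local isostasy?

ρ_m = ρ_ice t / u = 928.1 × 3490 m/993 m = 3260 kg/m³.

3260 kg/m³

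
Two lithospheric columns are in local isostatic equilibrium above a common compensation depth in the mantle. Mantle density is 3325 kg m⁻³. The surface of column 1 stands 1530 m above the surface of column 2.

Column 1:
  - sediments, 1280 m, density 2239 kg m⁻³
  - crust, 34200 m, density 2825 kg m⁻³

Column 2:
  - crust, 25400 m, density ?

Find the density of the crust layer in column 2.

2800 kg m⁻³

Take the compensation level at the base of the deeper column (depth z_c below the surface of column 1) and equate Σ ρ_i t_i down to z_c; mantle fills any gap and the z_c terms cancel.
Column 1: 1280×2239 + 34200×2825 + (z_c − 35480)×3325
Column 2: 1530×0 + 25400×ρ + (z_c − 1530 − 25400)×3325
The z_c×3325 term appears on both sides and cancels. Collect the known terms of each column as K = Σ(ρt)_known − 3325 × (depth of known layers): K_1 = 99480920 − 3325×35480 = −18490080; K_2 = 0 − 3325×(1530 + 25400) = −89542250.
Balance: K_1 = K_2 + 25400×ρ, so ρ = (K_1 − K_2)/25400 = 71052200/25400 = 2800 kg m⁻³.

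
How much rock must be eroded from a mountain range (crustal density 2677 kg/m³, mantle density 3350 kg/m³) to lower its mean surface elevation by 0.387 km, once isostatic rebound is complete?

1.93 km

Net drop Δ = e − u = e − e ρ_c/ρ_m = e (ρ_m − ρ_c)/ρ_m.
e = Δ ρ_m/(ρ_m − ρ_c) = 0.387 km × 3350/673 = 1.93 km.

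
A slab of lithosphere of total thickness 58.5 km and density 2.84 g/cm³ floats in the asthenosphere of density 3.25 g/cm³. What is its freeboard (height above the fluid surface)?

7.38 km

Floating equilibrium: submerged depth d = t ρ_obj/ρ_fluid = 58.5 km × 2.84/3.25 = 51.12 km.
Freeboard = t − d = 58.5 km − 51.12 km = 7.38 km.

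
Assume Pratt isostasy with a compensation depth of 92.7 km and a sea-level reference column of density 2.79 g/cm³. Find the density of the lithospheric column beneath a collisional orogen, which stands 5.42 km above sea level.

Pratt balance: ρ_ref D = ρ (D + h).
ρ = ρ_ref D/(D + h) = 2.79 × 92.7 km/(92.7 km + 5.42 km) = 2.64 g/cm³.

2.64 g/cm³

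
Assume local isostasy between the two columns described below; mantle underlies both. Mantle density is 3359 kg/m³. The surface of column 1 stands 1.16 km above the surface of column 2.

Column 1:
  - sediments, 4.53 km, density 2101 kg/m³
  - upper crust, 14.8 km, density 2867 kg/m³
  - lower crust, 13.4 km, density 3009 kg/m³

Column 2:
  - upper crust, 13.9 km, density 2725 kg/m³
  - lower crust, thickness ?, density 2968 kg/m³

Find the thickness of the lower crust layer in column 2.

12.7 km

Take the compensation level at the base of the deeper column (depth z_c below the surface of column 1) and equate Σ ρ_i t_i down to z_c; mantle fills any gap and the z_c terms cancel.
Column 1: 4.53×2101 + 14.8×2867 + 13.4×3009 + (z_c − 32.73)×3359
Column 2: 1.16×0 + 13.9×2725 + x×2968 + (z_c − 1.16 − 13.9 − x)×3359
The z_c×3359 term appears on both sides and cancels. Collect the known terms of each column as K = Σ(ρt)_known − 3359 × (depth of known layers): K_1 = 92269.73 − 3359×32.73 = −17670.34; K_2 = 37877.5 − 3359×(1.16 + 13.9) = −12709.04.
Balance: K_1 = K_2 − x×(3359 − 2968), so x = (K_2 − K_1)/(3359 − 2968) = 4961.3/391 = 12.7 km.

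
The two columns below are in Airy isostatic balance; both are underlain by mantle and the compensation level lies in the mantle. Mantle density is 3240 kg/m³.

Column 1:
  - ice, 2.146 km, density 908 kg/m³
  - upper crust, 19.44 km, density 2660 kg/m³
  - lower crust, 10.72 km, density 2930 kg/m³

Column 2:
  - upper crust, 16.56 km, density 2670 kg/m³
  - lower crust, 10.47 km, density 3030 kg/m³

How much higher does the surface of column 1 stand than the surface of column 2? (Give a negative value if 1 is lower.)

2.46 km

For any compensation level in the mantle, the mantle terms cancel and isostasy reduces to e = (Σt_1 − Σt_2) − (Σ(ρt)_1 − Σ(ρt)_2) / ρ_m.
Σt_1 = 32.306 km; Σt_2 = 27.03 km; Σ(ρt)_1 = 85068.568; Σ(ρt)_2 = 75939.3 (in km·kg/m³).
e = (32.306 − 27.03) − (85068.568 − 75939.3) / 3240 = 2.46 km.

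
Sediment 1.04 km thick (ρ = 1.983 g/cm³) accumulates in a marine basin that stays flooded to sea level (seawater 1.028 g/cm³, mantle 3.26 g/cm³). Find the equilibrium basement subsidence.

Submarine loading: the sediment displaces seawater, and the subsidence is in turn flooded, so s (ρ_m − ρ_w) = t (ρ_sed − ρ_w).
s = 1.04 km × (1.983 − 1.028) / (3.26 − 1.028) = 0.445 km.

0.445 km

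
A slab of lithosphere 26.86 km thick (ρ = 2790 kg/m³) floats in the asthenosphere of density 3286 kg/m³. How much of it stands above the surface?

Floating equilibrium: submerged depth d = t ρ_obj/ρ_fluid = 26.86 km × 2790/3286 = 22.81 km.
Freeboard = t − d = 26.86 km − 22.81 km = 4.05 km.

4.05 km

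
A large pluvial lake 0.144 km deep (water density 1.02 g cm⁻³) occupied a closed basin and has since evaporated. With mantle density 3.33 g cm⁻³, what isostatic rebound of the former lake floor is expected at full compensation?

u = d ρ_w/ρ_m = 0.144 km × 1.02/3.33 = 0.0441 km.

0.0441 km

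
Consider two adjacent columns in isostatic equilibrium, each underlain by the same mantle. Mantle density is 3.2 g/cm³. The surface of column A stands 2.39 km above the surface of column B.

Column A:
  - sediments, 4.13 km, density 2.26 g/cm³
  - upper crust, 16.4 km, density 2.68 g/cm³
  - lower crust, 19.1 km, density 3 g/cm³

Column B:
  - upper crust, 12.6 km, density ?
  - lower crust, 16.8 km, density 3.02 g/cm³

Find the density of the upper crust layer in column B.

Take the compensation level at the base of the deeper column (depth z_c below the surface of column A) and equate Σ ρ_i t_i down to z_c; mantle fills any gap and the z_c terms cancel.
Column A: 4.13×2.26 + 16.4×2.68 + 19.1×3 + (z_c − 39.63)×3.2
Column B: 2.39×0 + 12.6×ρ + 16.8×3.02 + (z_c − 2.39 − 29.4)×3.2
The z_c×3.2 term appears on both sides and cancels. Collect the known terms of each column as K = Σ(ρt)_known − 3.2 × (depth of known layers): K_A = 110.5858 − 3.2×39.63 = −16.2302; K_B = 50.736 − 3.2×(2.39 + 29.4) = −50.992.
Balance: K_A = K_B + 12.6×ρ, so ρ = (K_A − K_B)/12.6 = 34.7618/12.6 = 2.76 g/cm³.

2.76 g/cm³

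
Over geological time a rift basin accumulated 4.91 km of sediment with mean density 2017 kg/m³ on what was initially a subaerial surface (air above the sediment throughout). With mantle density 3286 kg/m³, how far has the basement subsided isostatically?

3.01 km

Subaerial load: s = t ρ_sed / ρ_m = 4.91 km × 2017/3286 = 3.01 km.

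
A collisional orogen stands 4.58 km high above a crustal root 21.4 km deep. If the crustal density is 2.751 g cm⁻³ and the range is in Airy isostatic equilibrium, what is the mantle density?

Airy balance: ρ_c h = (ρ_m − ρ_c) r → ρ_m = ρ_c (1 + h/r).
ρ_m = 2.751 × (1 + 4.58 km/21.4 km) = 3.34 g cm⁻³.

3.34 g cm⁻³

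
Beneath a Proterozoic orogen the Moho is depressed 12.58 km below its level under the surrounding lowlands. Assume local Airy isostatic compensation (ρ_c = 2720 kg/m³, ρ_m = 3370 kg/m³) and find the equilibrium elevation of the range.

For local isostatic compensation: ρ_c h = (ρ_m − ρ_c) r.
h = r (ρ_m − ρ_c) / ρ_c = 12.58 km × (3370 − 2720) / 2720 = 3.01 km.

3.01 km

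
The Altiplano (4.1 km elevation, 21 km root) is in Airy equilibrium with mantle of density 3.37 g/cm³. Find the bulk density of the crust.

2.82 g/cm³

ρ_c h = (ρ_m − ρ_c) r → ρ_c (h + r) = ρ_m r → ρ_c = ρ_m r / (h + r).
ρ_c = 3.37 × 21 km / (4.1 km + 21 km) = 2.82 g/cm³.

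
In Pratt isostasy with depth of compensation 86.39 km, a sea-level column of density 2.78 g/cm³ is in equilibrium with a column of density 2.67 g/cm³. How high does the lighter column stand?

3.56 km

ρ_ref D = ρ (D + h) → h = D (ρ_ref − ρ)/ρ.
h = 86.39 km × (2.78 − 2.67)/2.67 = 3.56 km.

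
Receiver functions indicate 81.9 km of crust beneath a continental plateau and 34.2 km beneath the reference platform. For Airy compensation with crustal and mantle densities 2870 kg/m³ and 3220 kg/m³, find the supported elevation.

Excess crust Δ = 81.9 km − 34.2 km = 47.7 km, split between elevation h and root r with h + r = Δ.
Airy balance ρ_c h = (ρ_m − ρ_c) r gives r = h ρ_c/(ρ_m − ρ_c), so h (1 + ρ_c/(ρ_m − ρ_c)) = Δ, i.e. h = Δ (ρ_m − ρ_c)/ρ_m.
h = 47.7 km × 350/3220 = 5.18 km.

5.18 km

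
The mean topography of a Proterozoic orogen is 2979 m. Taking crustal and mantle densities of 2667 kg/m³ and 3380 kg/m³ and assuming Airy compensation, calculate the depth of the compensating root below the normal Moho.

In Airy isostatic equilibrium: the weight of the topography is balanced by the buoyancy of the root, ρ_c h = (ρ_m − ρ_c) r.
r = h · ρ_c / (ρ_m − ρ_c) = 2979 m × 2667 / (3380 − 2667) = 11100 m.

11100 m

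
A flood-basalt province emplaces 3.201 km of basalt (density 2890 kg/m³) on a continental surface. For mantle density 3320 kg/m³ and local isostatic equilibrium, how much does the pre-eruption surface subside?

2.79 km

Subaerial loading: s = t ρ_load / ρ_m.
s = 3.201 km × 2890/3320 = 2.79 km.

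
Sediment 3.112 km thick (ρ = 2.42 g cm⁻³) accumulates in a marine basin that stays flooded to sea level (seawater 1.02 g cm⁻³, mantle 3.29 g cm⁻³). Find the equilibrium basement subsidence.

Submarine loading: the sediment displaces seawater, and the subsidence is in turn flooded, so s (ρ_m − ρ_w) = t (ρ_sed − ρ_w).
s = 3.112 km × (2.42 − 1.02) / (3.29 − 1.02) = 1.92 km.

1.92 km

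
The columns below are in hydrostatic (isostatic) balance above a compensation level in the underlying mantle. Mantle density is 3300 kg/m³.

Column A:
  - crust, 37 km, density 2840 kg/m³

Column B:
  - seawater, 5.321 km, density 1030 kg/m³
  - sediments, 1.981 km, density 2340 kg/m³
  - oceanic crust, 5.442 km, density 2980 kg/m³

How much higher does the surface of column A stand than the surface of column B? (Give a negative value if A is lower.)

0.393 km

For any compensation level in the mantle, the mantle terms cancel and isostasy reduces to e = (Σt_A − Σt_B) − (Σ(ρt)_A − Σ(ρt)_B) / ρ_m.
Σt_A = 37 km; Σt_B = 12.744 km; Σ(ρt)_A = 105080; Σ(ρt)_B = 26333.33 (in km·kg/m³).
e = (37 − 12.744) − (105080 − 26333.33) / 3300 = 0.393 km.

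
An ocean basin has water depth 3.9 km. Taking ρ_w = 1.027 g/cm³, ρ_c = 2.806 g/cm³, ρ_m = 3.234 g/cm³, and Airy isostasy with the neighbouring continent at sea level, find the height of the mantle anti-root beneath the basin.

16.2 km

Balancing pressure at the compensation depth: replacing crust with seawater at the top is compensated by replacing crust with mantle at the base: d (ρ_c − ρ_w) = a (ρ_m − ρ_c).
a = d (ρ_c − ρ_w)/(ρ_m − ρ_c) = 3.9 km × 1.779/0.428 = 16.2 km.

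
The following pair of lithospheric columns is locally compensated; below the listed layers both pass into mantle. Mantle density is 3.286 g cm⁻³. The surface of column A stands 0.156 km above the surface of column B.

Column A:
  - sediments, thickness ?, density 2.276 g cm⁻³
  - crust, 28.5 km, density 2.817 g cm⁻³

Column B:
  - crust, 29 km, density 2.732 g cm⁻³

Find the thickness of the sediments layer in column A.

Take the compensation level at the base of the deeper column (depth z_c below the surface of column A) and equate Σ ρ_i t_i down to z_c; mantle fills any gap and the z_c terms cancel.
Column A: x×2.276 + 28.5×2.817 + (z_c − 28.5 − x)×3.286
Column B: 0.156×0 + 29×2.732 + (z_c − 0.156 − 29)×3.286
The z_c×3.286 term appears on both sides and cancels. Collect the known terms of each column as K = Σ(ρt)_known − 3.286 × (depth of known layers): K_A = 80.2845 − 3.286×28.5 = −13.3665; K_B = 79.228 − 3.286×(0.156 + 29) = −16.578616.
Balance: K_A − x×(3.286 − 2.276) = K_B, so x = (K_A − K_B)/(3.286 − 2.276) = 3.21212/1.01 = 3.18 km.

3.18 km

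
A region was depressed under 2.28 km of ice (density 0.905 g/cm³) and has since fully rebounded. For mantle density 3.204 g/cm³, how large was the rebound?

0.644 km

Removing the load lets mantle flow back in; uplift u satisfies ρ_ice t = ρ_m u.
u = t ρ_ice/ρ_m = 2.28 km × 0.905/3.204 = 0.644 km.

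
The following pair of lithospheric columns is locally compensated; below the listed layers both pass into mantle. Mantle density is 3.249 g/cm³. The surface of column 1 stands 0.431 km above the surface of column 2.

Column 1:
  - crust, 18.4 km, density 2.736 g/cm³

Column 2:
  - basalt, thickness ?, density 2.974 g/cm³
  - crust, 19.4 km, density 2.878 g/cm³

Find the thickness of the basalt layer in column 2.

3.06 km

Take the compensation level at the base of the deeper column (depth z_c below the surface of column 1) and equate Σ ρ_i t_i down to z_c; mantle fills any gap and the z_c terms cancel.
Column 1: 18.4×2.736 + (z_c − 18.4)×3.249
Column 2: 0.431×0 + x×2.974 + 19.4×2.878 + (z_c − 0.431 − 19.4 − x)×3.249
The z_c×3.249 term appears on both sides and cancels. Collect the known terms of each column as K = Σ(ρt)_known − 3.249 × (depth of known layers): K_1 = 50.3424 − 3.249×18.4 = −9.4392; K_2 = 55.8332 − 3.249×(0.431 + 19.4) = −8.597719.
Balance: K_1 = K_2 − x×(3.249 − 2.974), so x = (K_2 − K_1)/(3.249 − 2.974) = 0.841481/0.275 = 3.06 km.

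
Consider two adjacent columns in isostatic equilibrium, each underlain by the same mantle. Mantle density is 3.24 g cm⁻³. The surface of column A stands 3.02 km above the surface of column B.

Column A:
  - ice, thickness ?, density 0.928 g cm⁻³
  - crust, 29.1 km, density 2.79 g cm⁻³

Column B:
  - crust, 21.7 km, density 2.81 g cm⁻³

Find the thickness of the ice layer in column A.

2.6 km

Take the compensation level at the base of the deeper column (depth z_c below the surface of column A) and equate Σ ρ_i t_i down to z_c; mantle fills any gap and the z_c terms cancel.
Column A: x×0.928 + 29.1×2.79 + (z_c − 29.1 − x)×3.24
Column B: 3.02×0 + 21.7×2.81 + (z_c − 3.02 − 21.7)×3.24
The z_c×3.24 term appears on both sides and cancels. Collect the known terms of each column as K = Σ(ρt)_known − 3.24 × (depth of known layers): K_A = 81.189 − 3.24×29.1 = −13.095; K_B = 60.977 − 3.24×(3.02 + 21.7) = −19.1158.
Balance: K_A − x×(3.24 − 0.928) = K_B, so x = (K_A − K_B)/(3.24 − 0.928) = 6.0208/2.312 = 2.6 km.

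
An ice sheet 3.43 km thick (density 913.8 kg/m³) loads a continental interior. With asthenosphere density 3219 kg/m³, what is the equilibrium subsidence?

Balancing pressure at the compensation depth: the ice load ρ_ice t is balanced by mantle displaced below, ρ_m s.
s = t ρ_ice / ρ_m = 3.43 km × 913.8/3219 = 0.974 km.

0.974 km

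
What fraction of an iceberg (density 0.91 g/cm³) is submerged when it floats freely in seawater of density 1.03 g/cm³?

0.883

Submerged fraction = ρ_obj/ρ_fluid = 0.91/1.03 = 0.883.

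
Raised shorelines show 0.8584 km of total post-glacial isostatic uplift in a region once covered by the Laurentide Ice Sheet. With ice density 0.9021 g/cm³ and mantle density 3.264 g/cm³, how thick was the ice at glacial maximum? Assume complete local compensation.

3.11 km

u = t ρ_ice/ρ_m → t = u ρ_m/ρ_ice = 0.8584 km × 3.264/0.9021 = 3.11 km.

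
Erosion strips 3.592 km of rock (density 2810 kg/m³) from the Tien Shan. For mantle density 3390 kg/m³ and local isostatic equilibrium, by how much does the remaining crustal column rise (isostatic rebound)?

2.98 km

Unloading: uplift u = e ρ_c/ρ_m = 3.592 km × 2810/3390 = 2.98 km.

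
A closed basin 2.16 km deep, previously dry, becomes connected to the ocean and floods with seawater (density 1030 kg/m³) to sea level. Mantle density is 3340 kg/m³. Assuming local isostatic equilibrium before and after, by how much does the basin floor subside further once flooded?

0.963 km

After flooding the water column is d + s deep. Its weight must equal the weight of mantle displaced by the extra subsidence s: (d + s) ρ_w = s ρ_m.
s = d ρ_w / (ρ_m − ρ_w) = 2.16 km × 1030/(3340 − 1030) = 0.963 km.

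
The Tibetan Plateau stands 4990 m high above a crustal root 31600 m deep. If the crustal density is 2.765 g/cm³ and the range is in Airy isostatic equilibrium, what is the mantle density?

Airy balance: ρ_c h = (ρ_m − ρ_c) r → ρ_m = ρ_c (1 + h/r).
ρ_m = 2.765 × (1 + 4990 m/31600 m) = 3.2 g/cm³.

3.2 g/cm³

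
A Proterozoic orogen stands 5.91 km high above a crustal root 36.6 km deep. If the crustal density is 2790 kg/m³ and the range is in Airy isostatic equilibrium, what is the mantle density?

Airy balance: ρ_c h = (ρ_m − ρ_c) r → ρ_m = ρ_c (1 + h/r).
ρ_m = 2790 × (1 + 5.91 km/36.6 km) = 3240 kg/m³.

3240 kg/m³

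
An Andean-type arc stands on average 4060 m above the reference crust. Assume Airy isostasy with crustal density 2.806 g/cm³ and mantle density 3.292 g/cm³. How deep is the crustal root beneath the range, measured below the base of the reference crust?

Equating mass per unit area of the two columns: the weight of the topography is balanced by the buoyancy of the root, ρ_c h = (ρ_m − ρ_c) r.
r = h · ρ_c / (ρ_m − ρ_c) = 4060 m × 2.806 / (3.292 − 2.806) = 23400 m.

23400 m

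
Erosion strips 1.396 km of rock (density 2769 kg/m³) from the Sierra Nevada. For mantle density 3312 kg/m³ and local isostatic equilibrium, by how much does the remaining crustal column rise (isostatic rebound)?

Unloading: uplift u = e ρ_c/ρ_m = 1.396 km × 2769/3312 = 1.17 km.

1.17 km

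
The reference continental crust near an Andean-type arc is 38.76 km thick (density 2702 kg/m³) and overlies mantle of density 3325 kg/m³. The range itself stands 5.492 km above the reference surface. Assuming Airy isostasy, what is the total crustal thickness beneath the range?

68.1 km

Root depth r = h ρ_c / (ρ_m − ρ_c) = 5.492 km × 2702 / 623 = 23.82 km.
Total thickness = T + h + r = 38.76 km + 5.492 km + 23.82 km = 68.1 km.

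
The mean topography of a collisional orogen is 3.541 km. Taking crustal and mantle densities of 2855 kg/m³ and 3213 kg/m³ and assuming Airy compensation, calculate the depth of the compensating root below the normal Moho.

28.2 km

By Archimedes' principle applied to the lithosphere: the weight of the topography is balanced by the buoyancy of the root, ρ_c h = (ρ_m − ρ_c) r.
r = h · ρ_c / (ρ_m − ρ_c) = 3.541 km × 2855 / (3213 − 2855) = 28.2 km.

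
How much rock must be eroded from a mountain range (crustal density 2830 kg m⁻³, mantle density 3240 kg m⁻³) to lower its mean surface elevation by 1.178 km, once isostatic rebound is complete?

9.31 km

Net drop Δ = e − u = e − e ρ_c/ρ_m = e (ρ_m − ρ_c)/ρ_m.
e = Δ ρ_m/(ρ_m − ρ_c) = 1.178 km × 3240/410 = 9.31 km.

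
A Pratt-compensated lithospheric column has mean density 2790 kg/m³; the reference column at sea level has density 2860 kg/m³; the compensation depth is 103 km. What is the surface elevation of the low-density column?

2.58 km

ρ_ref D = ρ (D + h) → h = D (ρ_ref − ρ)/ρ.
h = 103 km × (2860 − 2790)/2790 = 2.58 km.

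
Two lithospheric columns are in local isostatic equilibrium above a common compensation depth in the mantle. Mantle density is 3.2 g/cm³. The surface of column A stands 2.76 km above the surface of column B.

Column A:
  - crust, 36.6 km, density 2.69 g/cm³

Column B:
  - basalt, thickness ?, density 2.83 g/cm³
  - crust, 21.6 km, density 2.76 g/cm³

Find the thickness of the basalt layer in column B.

0.892 km

Take the compensation level at the base of the deeper column (depth z_c below the surface of column A) and equate Σ ρ_i t_i down to z_c; mantle fills any gap and the z_c terms cancel.
Column A: 36.6×2.69 + (z_c − 36.6)×3.2
Column B: 2.76×0 + x×2.83 + 21.6×2.76 + (z_c − 2.76 − 21.6 − x)×3.2
The z_c×3.2 term appears on both sides and cancels. Collect the known terms of each column as K = Σ(ρt)_known − 3.2 × (depth of known layers): K_A = 98.454 − 3.2×36.6 = −18.666; K_B = 59.616 − 3.2×(2.76 + 21.6) = −18.336.
Balance: K_A = K_B − x×(3.2 − 2.83), so x = (K_B − K_A)/(3.2 − 2.83) = 0.33/0.37 = 0.892 km.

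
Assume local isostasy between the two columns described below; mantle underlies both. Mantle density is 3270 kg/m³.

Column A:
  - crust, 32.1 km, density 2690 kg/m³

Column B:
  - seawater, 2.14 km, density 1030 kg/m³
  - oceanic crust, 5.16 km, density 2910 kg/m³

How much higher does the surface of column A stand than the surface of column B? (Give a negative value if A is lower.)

3.66 km

For any compensation level in the mantle, the mantle terms cancel and isostasy reduces to e = (Σt_A − Σt_B) − (Σ(ρt)_A − Σ(ρt)_B) / ρ_m.
Σt_A = 32.1 km; Σt_B = 7.3 km; Σ(ρt)_A = 86349; Σ(ρt)_B = 17219.8 (in km·kg/m³).
e = (32.1 − 7.3) − (86349 − 17219.8) / 3270 = 3.66 km.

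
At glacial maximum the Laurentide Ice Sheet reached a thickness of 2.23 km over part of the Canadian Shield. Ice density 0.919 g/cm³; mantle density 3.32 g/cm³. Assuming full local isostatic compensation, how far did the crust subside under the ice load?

By Archimedes' principle applied to the lithosphere: the ice load ρ_ice t is balanced by mantle displaced below, ρ_m s.
s = t ρ_ice / ρ_m = 2.23 km × 0.919/3.32 = 0.617 km.

0.617 km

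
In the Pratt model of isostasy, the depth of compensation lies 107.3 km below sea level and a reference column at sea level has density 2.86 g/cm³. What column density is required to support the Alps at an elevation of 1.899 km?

Pratt balance: ρ_ref D = ρ (D + h).
ρ = ρ_ref D/(D + h) = 2.86 × 107.3 km/(107.3 km + 1.899 km) = 2.81 g/cm³.

2.81 g/cm³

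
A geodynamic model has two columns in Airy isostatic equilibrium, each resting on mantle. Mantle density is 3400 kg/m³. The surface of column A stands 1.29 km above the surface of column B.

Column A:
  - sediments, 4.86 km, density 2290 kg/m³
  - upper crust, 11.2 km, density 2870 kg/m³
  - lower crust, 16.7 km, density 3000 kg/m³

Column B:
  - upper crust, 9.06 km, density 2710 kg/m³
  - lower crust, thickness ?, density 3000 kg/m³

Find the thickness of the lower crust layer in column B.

Take the compensation level at the base of the deeper column (depth z_c below the surface of column A) and equate Σ ρ_i t_i down to z_c; mantle fills any gap and the z_c terms cancel.
Column A: 4.86×2290 + 11.2×2870 + 16.7×3000 + (z_c − 32.76)×3400
Column B: 1.29×0 + 9.06×2710 + x×3000 + (z_c − 1.29 − 9.06 − x)×3400
The z_c×3400 term appears on both sides and cancels. Collect the known terms of each column as K = Σ(ρt)_known − 3400 × (depth of known layers): K_A = 93373.4 − 3400×32.76 = −18010.6; K_B = 24552.6 − 3400×(1.29 + 9.06) = −10637.4.
Balance: K_A = K_B − x×(3400 − 3000), so x = (K_B − K_A)/(3400 − 3000) = 7373.2/400 = 18.4 km.

18.4 km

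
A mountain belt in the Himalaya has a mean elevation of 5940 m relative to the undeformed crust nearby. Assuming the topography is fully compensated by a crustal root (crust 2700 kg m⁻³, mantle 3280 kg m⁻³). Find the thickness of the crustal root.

Balancing pressure at the compensation depth: the weight of the topography is balanced by the buoyancy of the root, ρ_c h = (ρ_m − ρ_c) r.
r = h · ρ_c / (ρ_m − ρ_c) = 5940 m × 2700 / (3280 − 2700) = 27700 m.

27700 m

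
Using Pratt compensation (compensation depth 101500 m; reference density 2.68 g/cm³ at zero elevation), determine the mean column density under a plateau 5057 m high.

2.55 g/cm³

Pratt balance: ρ_ref D = ρ (D + h).
ρ = ρ_ref D/(D + h) = 2.68 × 101500 m/(101500 m + 5057 m) = 2.55 g/cm³.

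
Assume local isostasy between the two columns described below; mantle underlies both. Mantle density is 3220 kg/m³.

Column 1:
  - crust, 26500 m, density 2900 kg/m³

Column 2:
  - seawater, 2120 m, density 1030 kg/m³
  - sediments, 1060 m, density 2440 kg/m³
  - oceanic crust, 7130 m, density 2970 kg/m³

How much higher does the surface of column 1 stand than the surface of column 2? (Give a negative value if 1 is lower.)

381 m

For any compensation level in the mantle, the mantle terms cancel and isostasy reduces to e = (Σt_1 − Σt_2) − (Σ(ρt)_1 − Σ(ρt)_2) / ρ_m.
Σt_1 = 26500 m; Σt_2 = 10310 m; Σ(ρt)_1 = 76850000; Σ(ρt)_2 = 25946100 (in m·kg/m³).
e = (26500 − 10310) − (76850000 − 25946100) / 3220 = 381 m.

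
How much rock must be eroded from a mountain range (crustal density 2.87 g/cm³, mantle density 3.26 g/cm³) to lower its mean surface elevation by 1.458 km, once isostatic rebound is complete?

Net drop Δ = e − u = e − e ρ_c/ρ_m = e (ρ_m − ρ_c)/ρ_m.
e = Δ ρ_m/(ρ_m − ρ_c) = 1.458 km × 3.26/0.39 = 12.2 km.

12.2 km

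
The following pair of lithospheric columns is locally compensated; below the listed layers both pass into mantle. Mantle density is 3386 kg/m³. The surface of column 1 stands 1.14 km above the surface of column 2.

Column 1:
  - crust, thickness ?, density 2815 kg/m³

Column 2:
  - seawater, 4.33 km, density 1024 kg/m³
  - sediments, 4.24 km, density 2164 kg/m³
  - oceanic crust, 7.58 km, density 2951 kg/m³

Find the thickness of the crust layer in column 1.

Take the compensation level at the base of the deeper column (depth z_c below the surface of column 1) and equate Σ ρ_i t_i down to z_c; mantle fills any gap and the z_c terms cancel.
Column 1: x×2815 + (z_c − 0 − x)×3386
Column 2: 1.14×0 + 4.33×1024 + 4.24×2164 + 7.58×2951 + (z_c − 1.14 − 16.15)×3386
The z_c×3386 term appears on both sides and cancels. Collect the known terms of each column as K = Σ(ρt)_known − 3386 × (depth of known layers): K_1 = 0 − 3386×0 = 0; K_2 = 35977.86 − 3386×(1.14 + 16.15) = −22566.08.
Balance: K_1 − x×(3386 − 2815) = K_2, so x = (K_1 − K_2)/(3386 − 2815) = 22566.1/571 = 39.5 km.

39.5 km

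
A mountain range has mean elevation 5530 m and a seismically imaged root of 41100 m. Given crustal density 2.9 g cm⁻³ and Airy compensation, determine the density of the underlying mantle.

Airy balance: ρ_c h = (ρ_m − ρ_c) r → ρ_m = ρ_c (1 + h/r).
ρ_m = 2.9 × (1 + 5530 m/41100 m) = 3.29 g cm⁻³.

3.29 g cm⁻³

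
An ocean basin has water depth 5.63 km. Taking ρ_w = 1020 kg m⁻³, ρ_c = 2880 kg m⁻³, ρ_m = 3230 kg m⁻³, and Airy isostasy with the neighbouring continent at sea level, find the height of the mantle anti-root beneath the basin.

In Airy isostatic equilibrium: replacing crust with seawater at the top is compensated by replacing crust with mantle at the base: d (ρ_c − ρ_w) = a (ρ_m − ρ_c).
a = d (ρ_c − ρ_w)/(ρ_m − ρ_c) = 5.63 km × 1860/350 = 29.9 km.

29.9 km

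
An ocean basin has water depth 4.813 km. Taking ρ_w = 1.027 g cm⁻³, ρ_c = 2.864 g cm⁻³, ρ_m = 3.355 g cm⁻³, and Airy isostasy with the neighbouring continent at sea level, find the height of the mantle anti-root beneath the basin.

By Archimedes' principle applied to the lithosphere: replacing crust with seawater at the top is compensated by replacing crust with mantle at the base: d (ρ_c − ρ_w) = a (ρ_m − ρ_c).
a = d (ρ_c − ρ_w)/(ρ_m − ρ_c) = 4.813 km × 1.837/0.491 = 18 km.

18 km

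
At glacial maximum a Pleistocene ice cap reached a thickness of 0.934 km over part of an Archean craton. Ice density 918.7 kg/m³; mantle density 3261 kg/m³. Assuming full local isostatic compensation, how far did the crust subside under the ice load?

0.263 km

Isostatic balance requires: the ice load ρ_ice t is balanced by mantle displaced below, ρ_m s.
s = t ρ_ice / ρ_m = 0.934 km × 918.7/3261 = 0.263 km.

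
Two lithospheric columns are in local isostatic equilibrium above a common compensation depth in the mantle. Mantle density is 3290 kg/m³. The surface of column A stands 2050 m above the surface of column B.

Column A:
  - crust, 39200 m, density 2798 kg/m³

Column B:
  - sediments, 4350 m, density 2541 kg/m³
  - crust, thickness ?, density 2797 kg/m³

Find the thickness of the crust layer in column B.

Take the compensation level at the base of the deeper column (depth z_c below the surface of column A) and equate Σ ρ_i t_i down to z_c; mantle fills any gap and the z_c terms cancel.
Column A: 39200×2798 + (z_c − 39200)×3290
Column B: 2050×0 + 4350×2541 + x×2797 + (z_c − 2050 − 4350 − x)×3290
The z_c×3290 term appears on both sides and cancels. Collect the known terms of each column as K = Σ(ρt)_known − 3290 × (depth of known layers): K_A = 109681600 − 3290×39200 = −19286400; K_B = 11053350 − 3290×(2050 + 4350) = −10002650.
Balance: K_A = K_B − x×(3290 − 2797), so x = (K_B − K_A)/(3290 − 2797) = 9283750/493 = 18800 m.

18800 m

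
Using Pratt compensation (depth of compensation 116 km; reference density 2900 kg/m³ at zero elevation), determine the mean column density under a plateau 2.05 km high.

2850 kg/m³

Pratt balance: ρ_ref D = ρ (D + h).
ρ = ρ_ref D/(D + h) = 2900 × 116 km/(116 km + 2.05 km) = 2850 kg/m³.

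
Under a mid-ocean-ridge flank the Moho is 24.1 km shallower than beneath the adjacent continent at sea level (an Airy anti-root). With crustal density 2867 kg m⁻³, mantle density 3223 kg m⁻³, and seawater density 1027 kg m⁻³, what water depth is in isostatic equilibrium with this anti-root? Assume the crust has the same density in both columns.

4.66 km

Replacing a thickness d of crust by seawater at the top must be balanced by replacing crust with mantle at the base: d (ρ_c − ρ_w) = a (ρ_m − ρ_c).
d = a (ρ_m − ρ_c)/(ρ_c − ρ_w) = 24.1 km × 356/1840 = 4.66 km.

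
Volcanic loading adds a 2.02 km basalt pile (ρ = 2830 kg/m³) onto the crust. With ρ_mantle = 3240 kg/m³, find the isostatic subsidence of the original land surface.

1.76 km

Subaerial loading: s = t ρ_load / ρ_m.
s = 2.02 km × 2830/3240 = 1.76 km.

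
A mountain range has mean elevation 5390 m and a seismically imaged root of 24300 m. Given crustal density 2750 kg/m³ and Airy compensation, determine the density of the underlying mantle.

Airy balance: ρ_c h = (ρ_m − ρ_c) r → ρ_m = ρ_c (1 + h/r).
ρ_m = 2750 × (1 + 5390 m/24300 m) = 3360 kg/m³.

3360 kg/m³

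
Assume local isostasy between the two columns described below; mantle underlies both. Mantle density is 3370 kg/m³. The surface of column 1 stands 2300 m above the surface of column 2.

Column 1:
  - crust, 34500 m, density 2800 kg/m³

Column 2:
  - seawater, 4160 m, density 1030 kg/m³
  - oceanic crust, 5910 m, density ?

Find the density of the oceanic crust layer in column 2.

3000 kg/m³

Take the compensation level at the base of the deeper column (depth z_c below the surface of column 1) and equate Σ ρ_i t_i down to z_c; mantle fills any gap and the z_c terms cancel.
Column 1: 34500×2800 + (z_c − 34500)×3370
Column 2: 2300×0 + 4160×1030 + 5910×ρ + (z_c − 2300 − 10070)×3370
The z_c×3370 term appears on both sides and cancels. Collect the known terms of each column as K = Σ(ρt)_known − 3370 × (depth of known layers): K_1 = 96600000 − 3370×34500 = −19665000; K_2 = 4284800 − 3370×(2300 + 10070) = −37402100.
Balance: K_1 = K_2 + 5910×ρ, so ρ = (K_1 − K_2)/5910 = 17737100/5910 = 3000 kg/m³.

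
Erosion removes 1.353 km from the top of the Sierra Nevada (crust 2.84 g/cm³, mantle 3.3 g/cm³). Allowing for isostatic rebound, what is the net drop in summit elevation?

0.189 km

Rebound u = e ρ_c/ρ_m = 1.353 km × 2.84/3.3 = 1.164 km.
Net surface drop = e − u = 1.353 km − 1.164 km = e (ρ_m − ρ_c)/ρ_m = 0.189 km.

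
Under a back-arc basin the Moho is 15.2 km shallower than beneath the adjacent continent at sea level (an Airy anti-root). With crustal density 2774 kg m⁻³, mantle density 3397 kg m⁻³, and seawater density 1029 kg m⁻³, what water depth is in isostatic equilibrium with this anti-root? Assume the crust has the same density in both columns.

Replacing a thickness d of crust by seawater at the top must be balanced by replacing crust with mantle at the base: d (ρ_c − ρ_w) = a (ρ_m − ρ_c).
d = a (ρ_m − ρ_c)/(ρ_c − ρ_w) = 15.2 km × 623/1745 = 5.43 km.

5.43 km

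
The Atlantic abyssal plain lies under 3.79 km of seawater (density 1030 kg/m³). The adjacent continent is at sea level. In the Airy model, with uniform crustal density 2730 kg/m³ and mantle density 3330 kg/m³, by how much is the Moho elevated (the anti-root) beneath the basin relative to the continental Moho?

In Airy isostatic equilibrium: replacing crust with seawater at the top is compensated by replacing crust with mantle at the base: d (ρ_c − ρ_w) = a (ρ_m − ρ_c).
a = d (ρ_c − ρ_w)/(ρ_m − ρ_c) = 3.79 km × 1700/600 = 10.7 km.

10.7 km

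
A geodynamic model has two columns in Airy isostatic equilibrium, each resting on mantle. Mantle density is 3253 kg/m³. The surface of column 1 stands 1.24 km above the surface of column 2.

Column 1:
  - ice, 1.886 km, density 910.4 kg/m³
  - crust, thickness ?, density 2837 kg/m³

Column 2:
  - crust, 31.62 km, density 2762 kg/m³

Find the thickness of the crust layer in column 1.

Take the compensation level at the base of the deeper column (depth z_c below the surface of column 1) and equate Σ ρ_i t_i down to z_c; mantle fills any gap and the z_c terms cancel.
Column 1: 1.886×910.4 + x×2837 + (z_c − 1.886 − x)×3253
Column 2: 1.24×0 + 31.62×2762 + (z_c − 1.24 − 31.62)×3253
The z_c×3253 term appears on both sides and cancels. Collect the known terms of each column as K = Σ(ρt)_known − 3253 × (depth of known layers): K_1 = 1717.0144 − 3253×1.886 = −4418.1436; K_2 = 87334.44 − 3253×(1.24 + 31.62) = −19559.14.
Balance: K_1 − x×(3253 − 2837) = K_2, so x = (K_1 − K_2)/(3253 − 2837) = 15141/416 = 36.4 km.

36.4 km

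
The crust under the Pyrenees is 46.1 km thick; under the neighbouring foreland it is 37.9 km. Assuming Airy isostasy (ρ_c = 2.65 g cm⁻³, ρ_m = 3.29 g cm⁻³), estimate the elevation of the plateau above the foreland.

1.6 km

Excess crust Δ = 46.1 km − 37.9 km = 8.2 km, split between elevation h and root r with h + r = Δ.
Airy balance ρ_c h = (ρ_m − ρ_c) r gives r = h ρ_c/(ρ_m − ρ_c), so h (1 + ρ_c/(ρ_m − ρ_c)) = Δ, i.e. h = Δ (ρ_m − ρ_c)/ρ_m.
h = 8.2 km × 0.64/3.29 = 1.6 km.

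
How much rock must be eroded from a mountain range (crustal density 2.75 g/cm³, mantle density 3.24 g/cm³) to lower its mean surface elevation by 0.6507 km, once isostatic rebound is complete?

Net drop Δ = e − u = e − e ρ_c/ρ_m = e (ρ_m − ρ_c)/ρ_m.
e = Δ ρ_m/(ρ_m − ρ_c) = 0.6507 km × 3.24/0.49 = 4.3 km.

4.3 km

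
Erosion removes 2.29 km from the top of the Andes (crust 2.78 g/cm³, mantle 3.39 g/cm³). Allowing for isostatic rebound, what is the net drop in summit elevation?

Rebound u = e ρ_c/ρ_m = 2.29 km × 2.78/3.39 = 1.878 km.
Net surface drop = e − u = 2.29 km − 1.878 km = e (ρ_m − ρ_c)/ρ_m = 0.412 km.

0.412 km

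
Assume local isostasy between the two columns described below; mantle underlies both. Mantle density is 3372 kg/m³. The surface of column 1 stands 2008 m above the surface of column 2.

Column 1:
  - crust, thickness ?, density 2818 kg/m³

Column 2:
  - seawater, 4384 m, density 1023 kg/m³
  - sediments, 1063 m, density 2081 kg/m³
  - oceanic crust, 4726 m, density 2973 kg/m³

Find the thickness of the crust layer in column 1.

Take the compensation level at the base of the deeper column (depth z_c below the surface of column 1) and equate Σ ρ_i t_i down to z_c; mantle fills any gap and the z_c terms cancel.
Column 1: x×2818 + (z_c − 0 − x)×3372
Column 2: 2008×0 + 4384×1023 + 1063×2081 + 4726×2973 + (z_c − 2008 − 10173)×3372
The z_c×3372 term appears on both sides and cancels. Collect the known terms of each column as K = Σ(ρt)_known − 3372 × (depth of known layers): K_1 = 0 − 3372×0 = 0; K_2 = 20747333 − 3372×(2008 + 10173) = −20326999.
Balance: K_1 − x×(3372 − 2818) = K_2, so x = (K_1 − K_2)/(3372 − 2818) = 20327000/554 = 36700 m.

36700 m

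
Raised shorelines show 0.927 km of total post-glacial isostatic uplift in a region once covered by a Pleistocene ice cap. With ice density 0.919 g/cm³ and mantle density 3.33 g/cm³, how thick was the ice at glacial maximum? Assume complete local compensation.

3.36 km

u = t ρ_ice/ρ_m → t = u ρ_m/ρ_ice = 0.927 km × 3.33/0.919 = 3.36 km.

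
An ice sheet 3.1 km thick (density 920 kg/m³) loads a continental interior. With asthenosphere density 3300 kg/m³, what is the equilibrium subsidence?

By Archimedes' principle applied to the lithosphere: the ice load ρ_ice t is balanced by mantle displaced below, ρ_m s.
s = t ρ_ice / ρ_m = 3.1 km × 920/3300 = 0.864 km.

0.864 km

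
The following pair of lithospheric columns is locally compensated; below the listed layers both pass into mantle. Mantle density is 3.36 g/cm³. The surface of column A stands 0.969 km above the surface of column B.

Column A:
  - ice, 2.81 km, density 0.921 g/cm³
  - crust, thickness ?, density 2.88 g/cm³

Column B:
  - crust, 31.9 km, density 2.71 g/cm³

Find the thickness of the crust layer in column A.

Take the compensation level at the base of the deeper column (depth z_c below the surface of column A) and equate Σ ρ_i t_i down to z_c; mantle fills any gap and the z_c terms cancel.
Column A: 2.81×0.921 + x×2.88 + (z_c − 2.81 − x)×3.36
Column B: 0.969×0 + 31.9×2.71 + (z_c − 0.969 − 31.9)×3.36
The z_c×3.36 term appears on both sides and cancels. Collect the known terms of each column as K = Σ(ρt)_known − 3.36 × (depth of known layers): K_A = 2.58801 − 3.36×2.81 = −6.85359; K_B = 86.449 − 3.36×(0.969 + 31.9) = −23.99084.
Balance: K_A − x×(3.36 − 2.88) = K_B, so x = (K_A − K_B)/(3.36 − 2.88) = 17.1372/0.48 = 35.7 km.

35.7 km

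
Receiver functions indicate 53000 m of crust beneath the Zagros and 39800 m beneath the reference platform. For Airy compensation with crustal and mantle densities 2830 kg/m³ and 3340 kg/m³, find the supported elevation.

2020 m

Excess crust Δ = 53000 m − 39800 m = 13200 m, split between elevation h and root r with h + r = Δ.
Airy balance ρ_c h = (ρ_m − ρ_c) r gives r = h ρ_c/(ρ_m − ρ_c), so h (1 + ρ_c/(ρ_m − ρ_c)) = Δ, i.e. h = Δ (ρ_m − ρ_c)/ρ_m.
h = 13200 m × 510/3340 = 2020 m.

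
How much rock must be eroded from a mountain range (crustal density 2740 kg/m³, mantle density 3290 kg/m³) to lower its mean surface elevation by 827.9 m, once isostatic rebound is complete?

4950 m

Net drop Δ = e − u = e − e ρ_c/ρ_m = e (ρ_m − ρ_c)/ρ_m.
e = Δ ρ_m/(ρ_m − ρ_c) = 827.9 m × 3290/550 = 4950 m.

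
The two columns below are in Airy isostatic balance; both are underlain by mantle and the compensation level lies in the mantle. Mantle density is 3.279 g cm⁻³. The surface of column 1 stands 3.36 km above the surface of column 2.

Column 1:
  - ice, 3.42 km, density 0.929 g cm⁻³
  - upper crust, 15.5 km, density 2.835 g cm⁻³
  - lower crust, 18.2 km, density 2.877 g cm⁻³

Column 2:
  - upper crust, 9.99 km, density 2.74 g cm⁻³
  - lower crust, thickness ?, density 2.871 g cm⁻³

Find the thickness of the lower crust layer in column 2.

14.3 km

Take the compensation level at the base of the deeper column (depth z_c below the surface of column 1) and equate Σ ρ_i t_i down to z_c; mantle fills any gap and the z_c terms cancel.
Column 1: 3.42×0.929 + 15.5×2.835 + 18.2×2.877 + (z_c − 37.12)×3.279
Column 2: 3.36×0 + 9.99×2.74 + x×2.871 + (z_c − 3.36 − 9.99 − x)×3.279
The z_c×3.279 term appears on both sides and cancels. Collect the known terms of each column as K = Σ(ρt)_known − 3.279 × (depth of known layers): K_1 = 99.48108 − 3.279×37.12 = −22.2354; K_2 = 27.3726 − 3.279×(3.36 + 9.99) = −16.40205.
Balance: K_1 = K_2 − x×(3.279 − 2.871), so x = (K_2 − K_1)/(3.279 − 2.871) = 5.83335/0.408 = 14.3 km.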